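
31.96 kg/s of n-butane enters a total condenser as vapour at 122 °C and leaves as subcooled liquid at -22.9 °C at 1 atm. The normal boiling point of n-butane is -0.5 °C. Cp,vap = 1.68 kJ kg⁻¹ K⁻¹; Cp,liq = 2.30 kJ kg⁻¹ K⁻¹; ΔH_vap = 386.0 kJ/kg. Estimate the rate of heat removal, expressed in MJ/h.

vapour 122→-0.5 °C: -205.8 kJ/kg
condensation at -0.5 °C: -386 kJ/kg
liquid -0.5→-22.9 °C: -51.52 kJ/kg
Δh = -205.8 + -386 + -51.52 = -643.32 kJ/kg
Q = ṁ·Δh = 31.96 kg/s × -643.32 kJ/kg = -20561 kJ/s
|Q| = 20561 kW = 74018 MJ/h

Q_c = 74000 MJ/h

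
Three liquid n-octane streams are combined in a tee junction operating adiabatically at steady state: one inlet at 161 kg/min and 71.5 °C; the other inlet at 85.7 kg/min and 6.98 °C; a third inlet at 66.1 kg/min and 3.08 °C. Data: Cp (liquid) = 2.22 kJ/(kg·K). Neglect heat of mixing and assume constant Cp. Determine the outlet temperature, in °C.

T_out = 39.4 °C

Energy balance with Q = 0: Σ ṁᵢCp,ᵢ(T_out − Tᵢ) = 0
T_out = Σ ṁᵢCp,ᵢTᵢ / Σ ṁᵢCp,ᵢ
      = 27335 / 694.42 = 39.365 °C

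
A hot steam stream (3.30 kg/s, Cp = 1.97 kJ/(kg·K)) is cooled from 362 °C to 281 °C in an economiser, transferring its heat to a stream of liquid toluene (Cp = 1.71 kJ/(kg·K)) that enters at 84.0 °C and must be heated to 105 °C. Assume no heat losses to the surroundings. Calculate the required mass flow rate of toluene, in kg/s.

ṁ_c = 14.7 kg/s

Heat released by hot stream: Q = 3.30 × 1.97 × (362 − 281) = 526.58 kJ/s
Energy balance on cold side (adiabatic exchanger): Q = ṁ_c·Cp_c·(T_c,out − T_c,in)
ṁ_c = 526.58 / [1.71 × (105 − 84.0)] = 14.664 kg/s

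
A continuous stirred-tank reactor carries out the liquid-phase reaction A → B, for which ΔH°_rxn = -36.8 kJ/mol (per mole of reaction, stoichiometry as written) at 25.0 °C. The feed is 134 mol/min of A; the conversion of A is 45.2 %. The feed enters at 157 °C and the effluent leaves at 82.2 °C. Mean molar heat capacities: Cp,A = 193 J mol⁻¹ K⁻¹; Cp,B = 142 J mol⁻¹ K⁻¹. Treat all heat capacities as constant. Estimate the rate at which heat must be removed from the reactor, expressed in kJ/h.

Q_out = 260000 kJ/h

Extent of reaction ξ = 0.452 × 134 = 60.568 mol/min
Reaction term: ξ·ΔH°_rxn = 60.568 × -36.8 = -2228.9 kJ/min
Sensible, feed 157→25 °C: -3413.8 kJ/min
Outlet flows (mol/min): A 73.432, B 60.568
Sensible, products 25→82.2 °C: 1302.6 kJ/min
Q = ΔH = -4340.1 kJ/min = -72.334 kW
Heat removed = 260400 kJ/h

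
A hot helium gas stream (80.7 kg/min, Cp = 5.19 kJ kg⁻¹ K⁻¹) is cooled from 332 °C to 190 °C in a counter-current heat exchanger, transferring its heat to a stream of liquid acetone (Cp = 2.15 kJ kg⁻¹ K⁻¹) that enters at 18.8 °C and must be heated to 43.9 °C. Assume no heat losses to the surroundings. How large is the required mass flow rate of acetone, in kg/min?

ṁ_c = 1100 kg/min

Heat released by hot stream: Q = 80.7 × 5.19 × (332 − 190) = 59474 kJ/min
Energy balance on cold side (adiabatic exchanger): Q = ṁ_c·Cp_c·(T_c,out − T_c,in)
ṁ_c = 59474 / [2.15 × (43.9 − 18.8)] = 1102.1 kg/min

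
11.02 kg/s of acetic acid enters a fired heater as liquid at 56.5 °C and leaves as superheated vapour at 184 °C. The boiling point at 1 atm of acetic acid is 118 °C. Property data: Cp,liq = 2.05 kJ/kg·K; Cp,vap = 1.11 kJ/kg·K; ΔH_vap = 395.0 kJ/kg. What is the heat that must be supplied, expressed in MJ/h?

Q = 23600 MJ/h

liquid 56.5→118 °C: 126.07 kJ/kg
vaporisation at 118 °C: 395 kJ/kg
vapour 118→184 °C: 73.26 kJ/kg
Δh = 126.07 + 395 + 73.26 = 594.34 kJ/kg
Q = ṁ·Δh = 11.02 kg/s × 594.34 kJ/kg = 6549.6 kJ/s
|Q| = 6549.6 kW = 23578 MJ/h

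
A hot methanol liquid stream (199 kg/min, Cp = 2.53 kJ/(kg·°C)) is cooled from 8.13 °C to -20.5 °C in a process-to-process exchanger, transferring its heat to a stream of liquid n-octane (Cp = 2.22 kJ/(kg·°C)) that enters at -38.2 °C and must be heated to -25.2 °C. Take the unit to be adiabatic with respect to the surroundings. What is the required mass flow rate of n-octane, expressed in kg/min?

Heat released by hot stream: Q = 199 × 2.53 × (8.13 − -20.5) = 14414 kJ/min
Energy balance on cold side (adiabatic exchanger): Q = ṁ_c·Cp_c·(T_c,out − T_c,in)
ṁ_c = 14414 / [2.22 × (-25.2 − -38.2)] = 499.46 kg/min

ṁ_c = 499 kg/min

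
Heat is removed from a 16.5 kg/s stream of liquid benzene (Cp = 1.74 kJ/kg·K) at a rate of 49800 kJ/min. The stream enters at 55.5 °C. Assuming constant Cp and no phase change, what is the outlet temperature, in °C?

T_out = 26.6 °C

Q = 49800 kJ/min = 830 kJ/s
ΔT = Q/(ṁ·Cp) = 830/(16.5×1.74) = 28.91 K
T_out = 55.5 − 28.91 = 26.59 °C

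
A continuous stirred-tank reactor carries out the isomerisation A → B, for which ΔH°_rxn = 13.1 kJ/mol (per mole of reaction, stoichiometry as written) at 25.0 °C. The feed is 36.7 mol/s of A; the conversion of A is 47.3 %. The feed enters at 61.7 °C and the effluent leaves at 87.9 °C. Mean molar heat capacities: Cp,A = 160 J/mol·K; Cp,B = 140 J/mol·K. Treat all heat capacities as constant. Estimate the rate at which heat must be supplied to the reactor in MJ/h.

Extent of reaction ξ = 0.473 × 36.7 = 17.359 mol/s
Reaction term: ξ·ΔH°_rxn = 17.359 × 13.1 = 227.4 kJ/s
Sensible, feed 61.7→25 °C: -215.5 kJ/s
Outlet flows (mol/s): A 19.341, B 17.359
Sensible, products 25→87.9 °C: 347.51 kJ/s
Q = ΔH = 359.41 kJ/s = 359.41 kW
Heat supplied = 1293.9 MJ/h

Q_in = 1290 MJ/h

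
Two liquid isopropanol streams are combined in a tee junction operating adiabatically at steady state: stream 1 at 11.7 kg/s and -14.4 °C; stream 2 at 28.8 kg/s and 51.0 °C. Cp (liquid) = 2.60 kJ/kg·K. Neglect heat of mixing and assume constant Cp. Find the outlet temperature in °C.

No heat crosses the boundary, so H_out = H_in.
T_out = Σ ṁᵢCp,ᵢTᵢ / Σ ṁᵢCp,ᵢ
      = 3380.8 / 105.3 = 32.107 °C

T_out = 32.1 °C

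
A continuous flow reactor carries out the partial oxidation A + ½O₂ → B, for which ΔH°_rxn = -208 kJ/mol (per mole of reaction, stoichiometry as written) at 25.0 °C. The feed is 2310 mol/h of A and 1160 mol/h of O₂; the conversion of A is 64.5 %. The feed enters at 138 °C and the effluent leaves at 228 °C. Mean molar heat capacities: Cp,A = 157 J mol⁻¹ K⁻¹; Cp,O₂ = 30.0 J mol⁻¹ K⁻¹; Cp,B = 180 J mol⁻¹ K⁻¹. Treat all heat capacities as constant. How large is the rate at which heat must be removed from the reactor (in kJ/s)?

Q_out = 75.5 kJ/s

Extent of reaction ξ = 0.645 × 2310 = 1490 mol/h
Reaction term: ξ·ΔH°_rxn = 1490 × -208 = -309910 kJ/h
Sensible, feed 138→25 °C: -44914 kJ/h
Outlet flows (mol/h): A 820.05, O₂ 415.02, B 1490
Sensible, products 25→228 °C: 83106 kJ/h
Q = ΔH = -271720 kJ/h = -75.477 kW
Heat removed = 75.477 kJ/s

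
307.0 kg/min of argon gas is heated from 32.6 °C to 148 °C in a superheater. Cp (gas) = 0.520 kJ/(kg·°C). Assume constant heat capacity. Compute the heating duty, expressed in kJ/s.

Q = 307 kJ/s

Q = ṁ·Cp·ΔT = 307.0 × 0.520 × (148 − 32.6) = 18422 kJ/min
Converting: 18422 / 60 s = 307.04 kW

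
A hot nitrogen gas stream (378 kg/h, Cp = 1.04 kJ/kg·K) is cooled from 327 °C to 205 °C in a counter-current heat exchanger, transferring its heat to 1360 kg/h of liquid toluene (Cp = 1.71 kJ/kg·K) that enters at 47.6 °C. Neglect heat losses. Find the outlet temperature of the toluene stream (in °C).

T_c,out = 68.2 °C

Heat released by hot stream: Q = 378 × 1.04 × (327 − 205) = 47961 kJ/h
Energy balance on cold side (adiabatic exchanger): Q = ṁ_c·Cp_c·(T_c,out − T_c,in)
T_c,out = 47.6 + 47961/(1360 × 1.71) = 68.223 °C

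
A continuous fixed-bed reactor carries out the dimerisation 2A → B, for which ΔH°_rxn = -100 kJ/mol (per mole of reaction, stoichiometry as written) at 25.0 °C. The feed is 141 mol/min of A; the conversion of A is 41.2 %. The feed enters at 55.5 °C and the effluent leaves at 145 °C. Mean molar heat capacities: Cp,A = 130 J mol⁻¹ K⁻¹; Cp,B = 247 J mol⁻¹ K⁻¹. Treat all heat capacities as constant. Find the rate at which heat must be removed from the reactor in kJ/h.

Extent of reaction ξ = 0.412 × 141 / 2 = 29.046 mol/min
Reaction term: ξ·ΔH°_rxn = 29.046 × -100 = -2904.6 kJ/min
Sensible, feed 55.5→25 °C: -559.07 kJ/min
Outlet flows (mol/min): A 82.908, B 29.046
Sensible, products 25→145 °C: 2154.3 kJ/min
Q = ΔH = -1309.4 kJ/min = -21.823 kW
Heat removed = 78563 kJ/h

Q_out = 78600 kJ/h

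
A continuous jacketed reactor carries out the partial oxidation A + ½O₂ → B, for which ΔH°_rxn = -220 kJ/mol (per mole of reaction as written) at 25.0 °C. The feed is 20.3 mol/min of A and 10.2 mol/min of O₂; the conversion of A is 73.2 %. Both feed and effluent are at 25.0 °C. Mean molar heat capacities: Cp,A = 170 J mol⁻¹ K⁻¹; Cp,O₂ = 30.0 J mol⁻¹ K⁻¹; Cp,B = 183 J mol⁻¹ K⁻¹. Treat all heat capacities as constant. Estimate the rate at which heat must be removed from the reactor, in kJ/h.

Q_out = 196000 kJ/h

Extent of reaction ξ = 0.732 × 20.3 = 14.86 mol/min
Reaction term: ξ·ΔH°_rxn = 14.86 × -220 = -3269.1 kJ/min
Q = ΔH = -3269.1 kJ/min = -54.485 kW
Heat removed = 196150 kJ/h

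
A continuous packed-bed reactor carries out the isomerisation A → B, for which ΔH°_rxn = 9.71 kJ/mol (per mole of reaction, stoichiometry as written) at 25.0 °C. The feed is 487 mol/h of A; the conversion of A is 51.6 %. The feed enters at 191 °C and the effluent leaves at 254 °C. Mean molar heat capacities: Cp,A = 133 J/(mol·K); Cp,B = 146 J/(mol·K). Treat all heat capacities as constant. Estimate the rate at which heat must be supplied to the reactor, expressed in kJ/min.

Extent of reaction ξ = 0.516 × 487 = 251.29 mol/h
Reaction term: ξ·ΔH°_rxn = 251.29 × 9.71 = 2440 kJ/h
Sensible, feed 191→25 °C: -10752 kJ/h
Outlet flows (mol/h): A 235.71, B 251.29
Sensible, products 25→254 °C: 15581 kJ/h
Q = ΔH = 7268.7 kJ/h = 2.0191 kW
Heat supplied = 121.15 kJ/min

Q_in = 121 kJ/min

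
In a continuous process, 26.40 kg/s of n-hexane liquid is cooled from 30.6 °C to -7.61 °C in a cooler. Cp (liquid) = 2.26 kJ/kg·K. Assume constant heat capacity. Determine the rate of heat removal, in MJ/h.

Q_c = 8210 MJ/h

Q = ṁ·Cp·ΔT = 26.40 × 2.26 × (-7.61 − 30.6) = -2279.8 kJ/s
Cooling duty = 8207.1 MJ/h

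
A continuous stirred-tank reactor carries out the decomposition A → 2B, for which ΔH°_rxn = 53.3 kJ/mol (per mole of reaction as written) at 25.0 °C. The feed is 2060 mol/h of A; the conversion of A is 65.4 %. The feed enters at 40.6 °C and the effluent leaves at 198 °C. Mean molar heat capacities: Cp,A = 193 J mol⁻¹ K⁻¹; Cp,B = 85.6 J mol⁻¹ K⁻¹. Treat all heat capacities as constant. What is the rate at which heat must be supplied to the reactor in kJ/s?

Extent of reaction ξ = 0.654 × 2060 = 1347.2 mol/h
Reaction term: ξ·ΔH°_rxn = 1347.2 × 53.3 = 71808 kJ/h
Sensible, feed 40.6→25 °C: -6202.2 kJ/h
Outlet flows (mol/h): A 712.76, B 2694.5
Sensible, products 25→198 °C: 63700 kJ/h
Q = ΔH = 129310 kJ/h = 35.918 kW
Heat supplied = 35.918 kJ/s

Q_in = 35.9 kJ/s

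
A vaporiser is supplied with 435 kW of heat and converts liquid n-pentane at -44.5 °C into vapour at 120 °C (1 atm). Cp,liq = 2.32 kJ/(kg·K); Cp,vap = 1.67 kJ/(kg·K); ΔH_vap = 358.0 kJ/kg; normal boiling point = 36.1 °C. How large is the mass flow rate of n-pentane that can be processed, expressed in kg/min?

Δh = 2.32×(36.1−-44.5) + 358.0 + 1.67×(120−36.1) = 685.11 kJ/kg
Q = 435 kW = 435 kJ/s = 26100 kJ/min
ṁ = Q/Δh = 26100 / 685.11 = 38.096 kg/min

ṁ = 38.1 kg/min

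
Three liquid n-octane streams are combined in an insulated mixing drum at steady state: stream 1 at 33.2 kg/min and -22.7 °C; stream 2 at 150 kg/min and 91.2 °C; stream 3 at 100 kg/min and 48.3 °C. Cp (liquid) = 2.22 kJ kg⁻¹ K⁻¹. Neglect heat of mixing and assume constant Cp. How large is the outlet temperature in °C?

Adiabatic, steady state ⇒ Σ ṁᵢCp,ᵢ(T_out − Tᵢ) = 0
T_out = Σ ṁᵢCp,ᵢTᵢ / Σ ṁᵢCp,ᵢ
      = 39419 / 628.7 = 62.699 °C

T_out = 62.7 °C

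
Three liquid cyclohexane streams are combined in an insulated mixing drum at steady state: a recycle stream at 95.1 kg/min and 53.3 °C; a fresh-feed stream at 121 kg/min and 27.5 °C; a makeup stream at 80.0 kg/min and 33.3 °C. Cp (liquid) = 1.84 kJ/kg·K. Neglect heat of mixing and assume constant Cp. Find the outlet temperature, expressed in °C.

T_out = 37.4 °C

Energy balance with Q = 0: Σ ṁᵢCp,ᵢ(T_out − Tᵢ) = 0
Σ ṁᵢCp,ᵢTᵢ = 95.1×1.84×53.3 + 121×1.84×27.5 + 80.0×1.84×33.3 = 20351
Σ ṁᵢCp,ᵢ = 95.1×1.84 + 121×1.84 + 80.0×1.84 = 544.82
T_out = 20351 / 544.82 = 37.353 °C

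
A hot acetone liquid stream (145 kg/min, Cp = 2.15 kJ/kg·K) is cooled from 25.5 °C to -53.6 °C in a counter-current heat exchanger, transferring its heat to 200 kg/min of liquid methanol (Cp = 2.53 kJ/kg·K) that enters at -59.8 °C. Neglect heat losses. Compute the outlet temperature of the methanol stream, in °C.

T_c,out = -11.1 °C

Heat released by hot stream: Q = 145 × 2.15 × (25.5 − -53.6) = 24659 kJ/min
Energy balance on cold side (adiabatic exchanger): Q = ṁ_c·Cp_c·(T_c,out − T_c,in)
T_c,out = -59.8 + 24659/(200 × 2.53) = -11.066 °C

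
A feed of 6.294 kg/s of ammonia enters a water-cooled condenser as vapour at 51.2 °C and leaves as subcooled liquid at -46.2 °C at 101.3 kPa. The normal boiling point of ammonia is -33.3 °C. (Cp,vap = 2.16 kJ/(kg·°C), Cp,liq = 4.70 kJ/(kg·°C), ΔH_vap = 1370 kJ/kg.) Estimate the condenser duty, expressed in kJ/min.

Q_c = 609000 kJ/min

vapour 51.2→-33.3 °C: -182.52 kJ/kg
condensation at -33.3 °C: -1370 kJ/kg
liquid -33.3→-46.2 °C: -60.63 kJ/kg
Δh = -182.52 + -1370 + -60.63 = -1613.2 kJ/kg
Q = ṁ·Δh = 6.294 kg/s × -1613.2 kJ/kg = -10153 kJ/s
|Q| = 10153 kW = 609190 kJ/min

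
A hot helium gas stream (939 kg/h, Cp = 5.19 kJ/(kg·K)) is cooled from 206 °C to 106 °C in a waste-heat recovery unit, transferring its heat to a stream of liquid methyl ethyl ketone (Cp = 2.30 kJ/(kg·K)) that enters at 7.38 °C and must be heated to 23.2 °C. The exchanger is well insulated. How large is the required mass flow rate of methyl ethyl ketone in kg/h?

Heat released by hot stream: Q = 939 × 5.19 × (206 − 106) = 487340 kJ/h
Energy balance on cold side (adiabatic exchanger): Q = ṁ_c·Cp_c·(T_c,out − T_c,in)
ṁ_c = 487340 / [2.30 × (23.2 − 7.38)] = 13394 kg/h

ṁ_c = 13400 kg/h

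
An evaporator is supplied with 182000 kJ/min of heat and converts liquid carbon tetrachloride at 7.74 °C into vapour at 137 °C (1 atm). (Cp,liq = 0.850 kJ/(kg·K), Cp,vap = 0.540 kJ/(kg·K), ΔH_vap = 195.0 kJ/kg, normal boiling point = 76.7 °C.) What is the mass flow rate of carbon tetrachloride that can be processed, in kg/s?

ṁ = 10.6 kg/s

Δh = 0.850×(76.7−7.74) + 195.0 + 0.540×(137−76.7) = 286.18 kJ/kg
Q = 182000 kJ/min = 3033.3 kJ/s = 3033.3 kJ/s
ṁ = Q/Δh = 3033.3 / 286.18 = 10.599 kg/s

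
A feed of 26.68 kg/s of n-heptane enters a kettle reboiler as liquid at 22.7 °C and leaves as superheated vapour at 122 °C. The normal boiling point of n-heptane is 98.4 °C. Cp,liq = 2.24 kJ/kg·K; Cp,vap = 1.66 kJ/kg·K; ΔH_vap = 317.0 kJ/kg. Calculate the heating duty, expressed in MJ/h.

Q = 50500 MJ/h

liquid 22.7→98.4 °C: 169.57 kJ/kg
vaporisation at 98.4 °C: 317 kJ/kg
vapour 98.4→122 °C: 39.176 kJ/kg
Δh = 169.57 + 317 + 39.176 = 525.74 kJ/kg
Q = ṁ·Δh = 26.68 kg/s × 525.74 kJ/kg = 14027 kJ/s
|Q| = 14027 kW = 50497 MJ/h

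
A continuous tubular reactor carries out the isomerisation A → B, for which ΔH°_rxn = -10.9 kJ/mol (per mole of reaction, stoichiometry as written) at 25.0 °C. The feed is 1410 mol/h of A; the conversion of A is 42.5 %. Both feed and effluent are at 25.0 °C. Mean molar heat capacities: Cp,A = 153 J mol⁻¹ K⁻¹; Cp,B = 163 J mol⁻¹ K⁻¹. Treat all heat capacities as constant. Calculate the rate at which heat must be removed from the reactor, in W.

Q_out = 1810 W

Extent of reaction ξ = 0.425 × 1410 = 599.25 mol/h
Reaction term: ξ·ΔH°_rxn = 599.25 × -10.9 = -6531.8 kJ/h
Q = ΔH = -6531.8 kJ/h = -1.8144 kW
Heat removed = 1814.4 W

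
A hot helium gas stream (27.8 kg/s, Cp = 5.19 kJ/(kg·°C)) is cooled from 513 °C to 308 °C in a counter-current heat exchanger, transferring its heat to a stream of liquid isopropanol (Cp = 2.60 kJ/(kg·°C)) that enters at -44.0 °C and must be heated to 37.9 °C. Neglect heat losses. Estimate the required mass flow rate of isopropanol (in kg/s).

Heat released by hot stream: Q = 27.8 × 5.19 × (513 − 308) = 29578 kJ/s
Energy balance on cold side (adiabatic exchanger): Q = ṁ_c·Cp_c·(T_c,out − T_c,in)
ṁ_c = 29578 / [2.60 × (37.9 − -44.0)] = 138.9 kg/s

ṁ_c = 139 kg/s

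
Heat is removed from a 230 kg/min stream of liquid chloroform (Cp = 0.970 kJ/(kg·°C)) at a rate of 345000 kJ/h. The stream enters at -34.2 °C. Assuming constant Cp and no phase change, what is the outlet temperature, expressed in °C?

T_out = -60.0 °C

Q = 345000 kJ/h = 5750 kJ/min
ΔT = Q/(ṁ·Cp) = 5750/(230×0.970) = 25.773 K
T_out = -34.2 − 25.773 = -59.973 °C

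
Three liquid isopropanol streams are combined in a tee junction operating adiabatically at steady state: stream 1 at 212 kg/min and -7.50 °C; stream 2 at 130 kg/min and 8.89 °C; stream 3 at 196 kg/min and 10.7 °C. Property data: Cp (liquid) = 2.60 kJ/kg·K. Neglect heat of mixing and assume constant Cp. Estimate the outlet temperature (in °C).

Adiabatic, steady state ⇒ Σ ṁᵢCp,ᵢ(T_out − Tᵢ) = 0
Σ ṁᵢCp,ᵢTᵢ = 212×2.60×-7.50 + 130×2.60×8.89 + 196×2.60×10.7 = 4323.5
Σ ṁᵢCp,ᵢ = 212×2.60 + 130×2.60 + 196×2.60 = 1398.8
T_out = 4323.5 / 1398.8 = 3.0909 °C

T_out = 3.09 °C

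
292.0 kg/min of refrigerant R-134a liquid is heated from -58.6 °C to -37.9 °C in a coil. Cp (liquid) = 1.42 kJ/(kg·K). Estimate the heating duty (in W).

Q = ṁ·Cp·ΔT = 292.0 × 1.42 × (-37.9 − -58.6) = 8583 kJ/min
Converting: 8583 / 60 s = 143.05 kW
Heating duty = 143050 W

Q = 143000 W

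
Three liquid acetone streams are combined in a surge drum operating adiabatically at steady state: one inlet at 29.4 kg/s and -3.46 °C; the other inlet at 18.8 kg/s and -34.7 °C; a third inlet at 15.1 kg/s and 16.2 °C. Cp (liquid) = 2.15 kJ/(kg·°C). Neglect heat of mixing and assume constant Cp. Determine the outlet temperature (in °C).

T_out = -8.05 °C

Adiabatic, steady state ⇒ Σ ṁᵢCp,ᵢ(T_out − Tᵢ) = 0
T_out = Σ ṁᵢCp,ᵢTᵢ / Σ ṁᵢCp,ᵢ
      = -1095.3 / 136.09 = -8.0484 °C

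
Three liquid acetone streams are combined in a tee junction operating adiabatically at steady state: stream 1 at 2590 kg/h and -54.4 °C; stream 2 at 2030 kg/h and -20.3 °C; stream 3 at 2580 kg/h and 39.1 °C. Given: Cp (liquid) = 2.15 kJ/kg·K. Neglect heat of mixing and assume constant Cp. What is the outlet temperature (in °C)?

No heat crosses the boundary, so H_out = H_in.
T_out = Σ ṁᵢCp,ᵢTᵢ / Σ ṁᵢCp,ᵢ
      = -174640 / 15480 = -11.282 °C

T_out = -11.3 °C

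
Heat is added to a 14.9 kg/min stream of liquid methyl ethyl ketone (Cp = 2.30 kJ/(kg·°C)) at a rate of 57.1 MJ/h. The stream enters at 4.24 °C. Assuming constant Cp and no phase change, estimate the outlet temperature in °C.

T_out = 32.0 °C

Q = 57.1 MJ/h = 951.67 kJ/min
ΔT = Q/(ṁ·Cp) = 951.67/(14.9×2.30) = 27.77 K
T_out = 4.24 + 27.77 = 32.01 °C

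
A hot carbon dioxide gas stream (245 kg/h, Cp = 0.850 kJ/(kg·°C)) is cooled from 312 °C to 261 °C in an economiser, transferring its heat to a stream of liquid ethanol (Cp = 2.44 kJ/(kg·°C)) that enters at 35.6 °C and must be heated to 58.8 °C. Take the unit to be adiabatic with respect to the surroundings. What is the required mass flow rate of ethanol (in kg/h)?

Heat released by hot stream: Q = 245 × 0.850 × (312 − 261) = 10621 kJ/h
Energy balance on cold side (adiabatic exchanger): Q = ṁ_c·Cp_c·(T_c,out − T_c,in)
ṁ_c = 10621 / [2.44 × (58.8 − 35.6)] = 187.62 kg/h

ṁ_c = 188 kg/h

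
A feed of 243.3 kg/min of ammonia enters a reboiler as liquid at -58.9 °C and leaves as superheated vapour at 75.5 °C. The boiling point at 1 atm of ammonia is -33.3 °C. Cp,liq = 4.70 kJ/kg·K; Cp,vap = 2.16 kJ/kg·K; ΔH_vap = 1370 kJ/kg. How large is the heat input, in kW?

Q = 7000 kW

liquid -58.9→-33.3 °C: 120.32 kJ/kg
vaporisation at -33.3 °C: 1370 kJ/kg
vapour -33.3→75.5 °C: 235.01 kJ/kg
Δh = 120.32 + 1370 + 235.01 = 1725.3 kJ/kg
Q = ṁ·Δh = 243.3 kg/min × 1725.3 kJ/kg = 419770 kJ/min
|Q| = 6996.2 kW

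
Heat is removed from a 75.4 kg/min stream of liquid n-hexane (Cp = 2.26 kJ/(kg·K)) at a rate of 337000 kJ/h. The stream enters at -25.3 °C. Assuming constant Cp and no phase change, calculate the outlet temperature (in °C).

Q = 337000 kJ/h = 5616.7 kJ/min
ΔT = Q/(ṁ·Cp) = 5616.7/(75.4×2.26) = 32.961 K
T_out = -25.3 − 32.961 = -58.261 °C

T_out = -58.3 °C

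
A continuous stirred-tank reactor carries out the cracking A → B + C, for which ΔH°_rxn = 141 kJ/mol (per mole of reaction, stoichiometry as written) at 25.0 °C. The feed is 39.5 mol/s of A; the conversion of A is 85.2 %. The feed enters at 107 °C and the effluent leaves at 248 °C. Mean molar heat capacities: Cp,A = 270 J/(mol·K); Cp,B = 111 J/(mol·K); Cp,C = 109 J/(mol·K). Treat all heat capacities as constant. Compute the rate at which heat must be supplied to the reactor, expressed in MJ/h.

Extent of reaction ξ = 0.852 × 39.5 = 33.654 mol/s
Reaction term: ξ·ΔH°_rxn = 33.654 × 141 = 4745.2 kJ/s
Sensible, feed 107→25 °C: -874.53 kJ/s
Outlet flows (mol/s): A 5.846, B 33.654, C 33.654
Sensible, products 25→248 °C: 2003.1 kJ/s
Q = ΔH = 5873.7 kJ/s = 5873.7 kW
Heat supplied = 21145 MJ/h

Q_in = 21100 MJ/h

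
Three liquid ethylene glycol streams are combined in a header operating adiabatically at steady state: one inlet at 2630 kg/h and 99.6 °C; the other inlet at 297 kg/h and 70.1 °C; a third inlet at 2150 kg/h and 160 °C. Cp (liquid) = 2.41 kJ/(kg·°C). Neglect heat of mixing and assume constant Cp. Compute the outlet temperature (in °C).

Energy balance with Q = 0: Σ ṁᵢCp,ᵢ(T_out − Tᵢ) = 0
Σ ṁᵢCp,ᵢTᵢ = 2630×2.41×99.6 + 297×2.41×70.1 + 2150×2.41×160 = 1.5105e+06
Σ ṁᵢCp,ᵢ = 2630×2.41 + 297×2.41 + 2150×2.41 = 12236
T_out = 1.5105e+06 / 12236 = 123.45 °C

T_out = 123 °C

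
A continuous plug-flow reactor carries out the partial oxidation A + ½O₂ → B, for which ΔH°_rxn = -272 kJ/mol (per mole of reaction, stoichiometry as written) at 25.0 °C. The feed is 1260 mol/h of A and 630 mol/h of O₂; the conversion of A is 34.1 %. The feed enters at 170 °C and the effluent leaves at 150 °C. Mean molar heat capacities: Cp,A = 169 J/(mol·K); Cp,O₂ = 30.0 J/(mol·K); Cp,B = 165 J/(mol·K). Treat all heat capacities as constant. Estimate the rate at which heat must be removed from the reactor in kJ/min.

Q_out = 2040 kJ/min

Extent of reaction ξ = 0.341 × 1260 = 429.66 mol/h
Reaction term: ξ·ΔH°_rxn = 429.66 × -272 = -116870 kJ/h
Sensible, feed 170→25 °C: -33617 kJ/h
Outlet flows (mol/h): A 830.34, O₂ 415.17, B 429.66
Sensible, products 25→150 °C: 27960 kJ/h
Q = ΔH = -122520 kJ/h = -34.035 kW
Heat removed = 2042.1 kJ/min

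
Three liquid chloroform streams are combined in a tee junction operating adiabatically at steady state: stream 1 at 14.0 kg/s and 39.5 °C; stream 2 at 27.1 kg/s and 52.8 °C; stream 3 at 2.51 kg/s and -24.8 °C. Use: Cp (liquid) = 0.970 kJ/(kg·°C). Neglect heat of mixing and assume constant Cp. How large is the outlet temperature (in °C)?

T_out = 44.1 °C

No heat crosses the boundary, so H_out = H_in.
Σ ṁᵢCp,ᵢTᵢ = 14.0×0.970×39.5 + 27.1×0.970×52.8 + 2.51×0.970×-24.8 = 1864
Σ ṁᵢCp,ᵢ = 14.0×0.970 + 27.1×0.970 + 2.51×0.970 = 42.302
T_out = 1864 / 42.302 = 44.064 °C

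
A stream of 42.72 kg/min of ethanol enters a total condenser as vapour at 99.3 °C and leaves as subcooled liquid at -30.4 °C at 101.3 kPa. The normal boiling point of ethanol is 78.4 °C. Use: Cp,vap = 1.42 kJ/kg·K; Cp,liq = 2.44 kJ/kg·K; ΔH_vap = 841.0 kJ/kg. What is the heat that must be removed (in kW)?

vapour 99.3→78.4 °C: -29.678 kJ/kg
condensation at 78.4 °C: -841 kJ/kg
liquid 78.4→-30.4 °C: -265.47 kJ/kg
Δh = -29.678 + -841 + -265.47 = -1136.2 kJ/kg
Q = ṁ·Δh = 42.72 kg/min × -1136.2 kJ/kg = -48536 kJ/min
|Q| = 808.94 kW

Q_c = 809 kW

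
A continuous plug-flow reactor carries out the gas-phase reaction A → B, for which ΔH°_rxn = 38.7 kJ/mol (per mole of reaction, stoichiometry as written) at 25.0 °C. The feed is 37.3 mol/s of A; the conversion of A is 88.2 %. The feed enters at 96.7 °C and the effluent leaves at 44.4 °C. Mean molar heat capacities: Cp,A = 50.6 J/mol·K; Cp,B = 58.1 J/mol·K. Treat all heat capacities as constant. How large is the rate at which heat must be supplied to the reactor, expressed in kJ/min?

Q_in = 70800 kJ/min

Extent of reaction ξ = 0.882 × 37.3 = 32.899 mol/s
Reaction term: ξ·ΔH°_rxn = 32.899 × 38.7 = 1273.2 kJ/s
Sensible, feed 96.7→25 °C: -135.33 kJ/s
Outlet flows (mol/s): A 4.4014, B 32.899
Sensible, products 25→44.4 °C: 41.402 kJ/s
Q = ΔH = 1179.3 kJ/s = 1179.3 kW
Heat supplied = 70755 kJ/min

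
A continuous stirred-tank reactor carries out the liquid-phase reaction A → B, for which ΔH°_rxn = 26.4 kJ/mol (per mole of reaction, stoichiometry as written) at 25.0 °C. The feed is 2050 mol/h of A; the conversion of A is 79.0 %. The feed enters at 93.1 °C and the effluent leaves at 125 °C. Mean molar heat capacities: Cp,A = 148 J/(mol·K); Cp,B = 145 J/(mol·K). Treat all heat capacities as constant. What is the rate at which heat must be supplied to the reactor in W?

Q_in = 14400 W

Extent of reaction ξ = 0.790 × 2050 = 1619.5 mol/h
Reaction term: ξ·ΔH°_rxn = 1619.5 × 26.4 = 42755 kJ/h
Sensible, feed 93.1→25 °C: -20662 kJ/h
Outlet flows (mol/h): A 430.5, B 1619.5
Sensible, products 25→125 °C: 29854 kJ/h
Q = ΔH = 51947 kJ/h = 14.43 kW
Heat supplied = 14430 W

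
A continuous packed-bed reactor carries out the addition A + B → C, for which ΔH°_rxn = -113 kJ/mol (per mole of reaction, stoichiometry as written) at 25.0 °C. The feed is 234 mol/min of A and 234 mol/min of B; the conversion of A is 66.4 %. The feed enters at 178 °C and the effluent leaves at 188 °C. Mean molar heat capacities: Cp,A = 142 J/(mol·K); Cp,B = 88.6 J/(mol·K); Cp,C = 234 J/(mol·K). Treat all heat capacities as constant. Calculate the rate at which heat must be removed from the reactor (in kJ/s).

Extent of reaction ξ = 0.664 × 234 = 155.38 mol/min
Reaction term: ξ·ΔH°_rxn = 155.38 × -113 = -17557 kJ/min
Sensible, feed 178→25 °C: -8255.9 kJ/min
Outlet flows (mol/min): A 78.624, B 78.624, C 155.38
Sensible, products 25→188 °C: 8881.7 kJ/min
Q = ΔH = -16932 kJ/min = -282.2 kW
Heat removed = 282.2 kJ/s

Q_out = 282 kJ/s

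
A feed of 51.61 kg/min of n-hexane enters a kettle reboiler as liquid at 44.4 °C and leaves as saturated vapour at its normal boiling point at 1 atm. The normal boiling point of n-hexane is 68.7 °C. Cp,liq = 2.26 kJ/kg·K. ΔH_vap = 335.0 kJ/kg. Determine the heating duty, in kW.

liquid 44.4→68.7 °C: 54.918 kJ/kg
vaporisation at 68.7 °C: 335 kJ/kg
Δh = 54.918 + 335 = 389.92 kJ/kg
Q = ṁ·Δh = 51.61 kg/min × 389.92 kJ/kg = 20124 kJ/min
|Q| = 335.39 kW

Q = 335 kW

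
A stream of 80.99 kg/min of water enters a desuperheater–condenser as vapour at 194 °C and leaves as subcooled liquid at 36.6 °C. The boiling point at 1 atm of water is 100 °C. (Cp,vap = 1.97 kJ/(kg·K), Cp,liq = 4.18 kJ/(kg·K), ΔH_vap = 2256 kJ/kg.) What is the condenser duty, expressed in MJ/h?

Q_c = 13200 MJ/h

vapour 194→100 °C: -185.18 kJ/kg
condensation at 100 °C: -2256 kJ/kg
liquid 100→36.6 °C: -265.01 kJ/kg
Δh = -185.18 + -2256 + -265.01 = -2706.2 kJ/kg
Q = ṁ·Δh = 80.99 kg/min × -2706.2 kJ/kg = -219170 kJ/min
|Q| = 3652.9 kW = 13150 MJ/h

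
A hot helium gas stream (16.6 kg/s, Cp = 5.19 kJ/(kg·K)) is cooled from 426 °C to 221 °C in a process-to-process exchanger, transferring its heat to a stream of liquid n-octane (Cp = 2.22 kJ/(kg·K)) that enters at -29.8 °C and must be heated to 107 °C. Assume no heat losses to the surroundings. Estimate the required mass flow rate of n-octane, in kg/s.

Heat released by hot stream: Q = 16.6 × 5.19 × (426 − 221) = 17662 kJ/s
Energy balance on cold side (adiabatic exchanger): Q = ṁ_c·Cp_c·(T_c,out − T_c,in)
ṁ_c = 17662 / [2.22 × (107 − -29.8)] = 58.155 kg/s

ṁ_c = 58.2 kg/s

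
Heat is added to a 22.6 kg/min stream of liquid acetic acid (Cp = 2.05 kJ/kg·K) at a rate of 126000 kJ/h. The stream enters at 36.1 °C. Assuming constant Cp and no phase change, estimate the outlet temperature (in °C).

T_out = 81.4 °C

Q = 126000 kJ/h = 2100 kJ/min
ΔT = Q/(ṁ·Cp) = 2100/(22.6×2.05) = 45.327 K
T_out = 36.1 + 45.327 = 81.427 °C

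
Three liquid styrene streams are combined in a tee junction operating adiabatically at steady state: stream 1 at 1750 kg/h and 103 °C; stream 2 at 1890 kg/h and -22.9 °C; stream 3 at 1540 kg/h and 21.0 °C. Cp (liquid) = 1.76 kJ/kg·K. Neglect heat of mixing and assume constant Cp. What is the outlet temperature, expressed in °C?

T_out = 32.7 °C

Adiabatic, steady state ⇒ Σ ṁᵢCp,ᵢ(T_out − Tᵢ) = 0
T_out = Σ ṁᵢCp,ᵢTᵢ / Σ ṁᵢCp,ᵢ
      = 297980 / 9116.8 = 32.685 °C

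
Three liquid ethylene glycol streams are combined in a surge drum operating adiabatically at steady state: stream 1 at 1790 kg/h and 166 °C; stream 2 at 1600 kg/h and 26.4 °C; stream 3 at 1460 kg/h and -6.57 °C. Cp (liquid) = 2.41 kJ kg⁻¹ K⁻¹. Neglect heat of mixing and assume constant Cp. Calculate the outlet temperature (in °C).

T_out = 68.0 °C

Adiabatic, steady state ⇒ Σ ṁᵢCp,ᵢ(T_out − Tᵢ) = 0
Σ ṁᵢCp,ᵢTᵢ = 1790×2.41×166 + 1600×2.41×26.4 + 1460×2.41×-6.57 = 794790
Σ ṁᵢCp,ᵢ = 1790×2.41 + 1600×2.41 + 1460×2.41 = 11688
T_out = 794790 / 11688 = 67.997 °C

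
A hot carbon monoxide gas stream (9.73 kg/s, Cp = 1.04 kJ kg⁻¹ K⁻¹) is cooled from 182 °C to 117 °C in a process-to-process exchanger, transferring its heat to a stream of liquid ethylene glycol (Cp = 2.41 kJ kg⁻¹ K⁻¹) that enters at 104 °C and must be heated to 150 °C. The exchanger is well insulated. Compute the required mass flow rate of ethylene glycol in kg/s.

Heat released by hot stream: Q = 9.73 × 1.04 × (182 − 117) = 657.75 kJ/s
Energy balance on cold side (adiabatic exchanger): Q = ṁ_c·Cp_c·(T_c,out − T_c,in)
ṁ_c = 657.75 / [2.41 × (150 − 104)] = 5.9331 kg/s

ṁ_c = 5.93 kg/s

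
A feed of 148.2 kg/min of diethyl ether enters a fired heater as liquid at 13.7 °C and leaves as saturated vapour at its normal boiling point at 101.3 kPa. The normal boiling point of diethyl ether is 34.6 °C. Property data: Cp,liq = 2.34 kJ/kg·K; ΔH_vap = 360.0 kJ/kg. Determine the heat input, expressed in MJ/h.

liquid 13.7→34.6 °C: 48.906 kJ/kg
vaporisation at 34.6 °C: 360 kJ/kg
Δh = 48.906 + 360 = 408.91 kJ/kg
Q = ṁ·Δh = 148.2 kg/min × 408.91 kJ/kg = 60600 kJ/min
|Q| = 1010 kW = 3636 MJ/h

Q = 3640 MJ/h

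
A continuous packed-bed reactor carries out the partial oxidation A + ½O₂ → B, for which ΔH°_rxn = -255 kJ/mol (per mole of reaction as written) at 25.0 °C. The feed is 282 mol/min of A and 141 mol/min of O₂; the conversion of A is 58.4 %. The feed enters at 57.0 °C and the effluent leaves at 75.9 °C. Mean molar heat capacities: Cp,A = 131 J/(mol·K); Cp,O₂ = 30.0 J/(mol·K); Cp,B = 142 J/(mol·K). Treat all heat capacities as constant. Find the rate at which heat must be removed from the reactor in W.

Q_out = 688000 W

Extent of reaction ξ = 0.584 × 282 = 164.69 mol/min
Reaction term: ξ·ΔH°_rxn = 164.69 × -255 = -41995 kJ/min
Sensible, feed 57.0→25 °C: -1317.5 kJ/min
Outlet flows (mol/min): A 117.31, O₂ 58.656, B 164.69
Sensible, products 25→75.9 °C: 2062.1 kJ/min
Q = ΔH = -41251 kJ/min = -687.51 kW
Heat removed = 687510 W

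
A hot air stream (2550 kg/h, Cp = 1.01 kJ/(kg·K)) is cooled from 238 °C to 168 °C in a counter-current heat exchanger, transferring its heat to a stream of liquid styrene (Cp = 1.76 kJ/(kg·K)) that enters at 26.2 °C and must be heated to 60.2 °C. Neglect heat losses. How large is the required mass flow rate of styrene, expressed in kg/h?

Heat released by hot stream: Q = 2550 × 1.01 × (238 − 168) = 180280 kJ/h
Energy balance on cold side (adiabatic exchanger): Q = ṁ_c·Cp_c·(T_c,out − T_c,in)
ṁ_c = 180280 / [1.76 × (60.2 − 26.2)] = 3012.8 kg/h

ṁ_c = 3010 kg/h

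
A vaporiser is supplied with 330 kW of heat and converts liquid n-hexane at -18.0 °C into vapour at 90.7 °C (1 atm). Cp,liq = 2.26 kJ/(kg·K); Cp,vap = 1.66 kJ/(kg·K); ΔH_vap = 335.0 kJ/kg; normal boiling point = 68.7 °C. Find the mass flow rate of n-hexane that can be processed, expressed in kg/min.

ṁ = 34.9 kg/min

Δh = 2.26×(68.7−-18.0) + 335.0 + 1.66×(90.7−68.7) = 567.46 kJ/kg
Q = 330 kW = 330 kJ/s = 19800 kJ/min
ṁ = Q/Δh = 19800 / 567.46 = 34.892 kg/min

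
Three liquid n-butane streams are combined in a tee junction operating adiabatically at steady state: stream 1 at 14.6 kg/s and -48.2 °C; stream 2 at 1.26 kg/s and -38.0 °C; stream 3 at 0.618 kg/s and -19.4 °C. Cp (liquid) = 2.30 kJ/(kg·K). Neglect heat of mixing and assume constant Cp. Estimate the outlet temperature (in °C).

T_out = -46.3 °C

Adiabatic, steady state ⇒ Σ ṁᵢCp,ᵢ(T_out − Tᵢ) = 0
Σ ṁᵢCp,ᵢTᵢ = 14.6×2.30×-48.2 + 1.26×2.30×-38.0 + 0.618×2.30×-19.4 = -1756.3
Σ ṁᵢCp,ᵢ = 14.6×2.30 + 1.26×2.30 + 0.618×2.30 = 37.899
T_out = -1756.3 / 37.899 = -46.34 °C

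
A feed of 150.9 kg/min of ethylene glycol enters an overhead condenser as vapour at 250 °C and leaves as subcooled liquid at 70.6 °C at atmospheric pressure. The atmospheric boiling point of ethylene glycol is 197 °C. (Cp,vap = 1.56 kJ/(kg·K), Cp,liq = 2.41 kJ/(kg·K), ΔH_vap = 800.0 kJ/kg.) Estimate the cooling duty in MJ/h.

Q_c = 10700 MJ/h

vapour 250→197 °C: -82.68 kJ/kg
condensation at 197 °C: -800 kJ/kg
liquid 197→70.6 °C: -304.62 kJ/kg
Δh = -82.68 + -800 + -304.62 = -1187.3 kJ/kg
Q = ṁ·Δh = 150.9 kg/min × -1187.3 kJ/kg = -179160 kJ/min
|Q| = 2986.1 kW = 10750 MJ/h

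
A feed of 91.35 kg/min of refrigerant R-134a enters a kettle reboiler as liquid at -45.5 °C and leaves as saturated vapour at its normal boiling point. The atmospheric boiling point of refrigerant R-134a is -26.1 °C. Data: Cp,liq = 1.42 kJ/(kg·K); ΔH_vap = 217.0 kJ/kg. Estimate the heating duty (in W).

liquid -45.5→-26.1 °C: 27.548 kJ/kg
vaporisation at -26.1 °C: 217 kJ/kg
Δh = 27.548 + 217 = 244.55 kJ/kg
Q = ṁ·Δh = 91.35 kg/min × 244.55 kJ/kg = 22339 kJ/min
|Q| = 372.32 kW = 372320 W

Q = 372000 W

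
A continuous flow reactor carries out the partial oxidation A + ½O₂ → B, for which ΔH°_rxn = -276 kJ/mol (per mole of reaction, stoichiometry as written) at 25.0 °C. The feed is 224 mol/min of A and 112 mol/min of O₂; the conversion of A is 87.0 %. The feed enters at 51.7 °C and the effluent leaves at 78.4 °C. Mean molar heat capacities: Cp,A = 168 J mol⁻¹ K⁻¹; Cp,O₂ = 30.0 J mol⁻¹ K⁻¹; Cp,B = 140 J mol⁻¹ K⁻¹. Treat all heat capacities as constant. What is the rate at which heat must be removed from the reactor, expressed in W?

Extent of reaction ξ = 0.870 × 224 = 194.88 mol/min
Reaction term: ξ·ΔH°_rxn = 194.88 × -276 = -53787 kJ/min
Sensible, feed 51.7→25 °C: -1094.5 kJ/min
Outlet flows (mol/min): A 29.12, O₂ 14.56, B 194.88
Sensible, products 25→78.4 °C: 1741.5 kJ/min
Q = ΔH = -53140 kJ/min = -885.66 kW
Heat removed = 885660 W

Q_out = 886000 W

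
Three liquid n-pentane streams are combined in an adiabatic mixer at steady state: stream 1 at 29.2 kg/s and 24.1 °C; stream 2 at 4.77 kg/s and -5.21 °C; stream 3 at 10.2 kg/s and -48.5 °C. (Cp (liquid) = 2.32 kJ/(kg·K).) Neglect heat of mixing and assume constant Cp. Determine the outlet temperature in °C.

Energy balance with Q = 0: Σ ṁᵢCp,ᵢ(T_out − Tᵢ) = 0
T_out = Σ ṁᵢCp,ᵢTᵢ / Σ ṁᵢCp,ᵢ
      = 427.27 / 102.47 = 4.1695 °C

T_out = 4.17 °C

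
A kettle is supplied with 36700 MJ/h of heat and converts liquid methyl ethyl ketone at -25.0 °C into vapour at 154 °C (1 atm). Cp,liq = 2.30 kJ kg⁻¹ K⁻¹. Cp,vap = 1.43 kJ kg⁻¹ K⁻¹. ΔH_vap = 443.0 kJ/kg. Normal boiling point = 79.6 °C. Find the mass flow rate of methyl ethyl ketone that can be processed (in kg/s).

Δh = 2.30×(79.6−-25.0) + 443.0 + 1.43×(154−79.6) = 789.97 kJ/kg
Q = 36700 MJ/h = 10194 kJ/s = 10194 kJ/s
ṁ = Q/Δh = 10194 / 789.97 = 12.905 kg/s

ṁ = 12.9 kg/s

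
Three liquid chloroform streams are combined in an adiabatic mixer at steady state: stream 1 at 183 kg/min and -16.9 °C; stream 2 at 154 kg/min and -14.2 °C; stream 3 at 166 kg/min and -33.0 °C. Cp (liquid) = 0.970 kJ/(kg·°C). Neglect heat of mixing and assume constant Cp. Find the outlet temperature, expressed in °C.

Adiabatic, steady state ⇒ Σ ṁᵢCp,ᵢ(T_out − Tᵢ) = 0
Σ ṁᵢCp,ᵢTᵢ = 183×0.970×-16.9 + 154×0.970×-14.2 + 166×0.970×-33.0 = -10435
Σ ṁᵢCp,ᵢ = 183×0.970 + 154×0.970 + 166×0.970 = 487.91
T_out = -10435 / 487.91 = -21.387 °C

T_out = -21.4 °C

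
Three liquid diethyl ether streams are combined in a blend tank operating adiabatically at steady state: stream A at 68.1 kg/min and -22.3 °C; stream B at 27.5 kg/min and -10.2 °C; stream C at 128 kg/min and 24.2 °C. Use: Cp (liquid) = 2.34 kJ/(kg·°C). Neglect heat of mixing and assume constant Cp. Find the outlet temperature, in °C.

T_out = 5.81 °C

Adiabatic, steady state ⇒ Σ ṁᵢCp,ᵢ(T_out − Tᵢ) = 0
T_out = Σ ṁᵢCp,ᵢTᵢ / Σ ṁᵢCp,ᵢ
      = 3038.4 / 523.22 = 5.8071 °C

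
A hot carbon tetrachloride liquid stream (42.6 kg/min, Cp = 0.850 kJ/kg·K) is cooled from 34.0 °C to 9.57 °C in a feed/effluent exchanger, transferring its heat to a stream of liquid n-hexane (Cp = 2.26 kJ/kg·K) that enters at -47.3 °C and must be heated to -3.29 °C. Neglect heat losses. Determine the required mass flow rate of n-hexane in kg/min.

Heat released by hot stream: Q = 42.6 × 0.850 × (34.0 − 9.57) = 884.61 kJ/min
Energy balance on cold side (adiabatic exchanger): Q = ṁ_c·Cp_c·(T_c,out − T_c,in)
ṁ_c = 884.61 / [2.26 × (-3.29 − -47.3)] = 8.8939 kg/min

ṁ_c = 8.89 kg/min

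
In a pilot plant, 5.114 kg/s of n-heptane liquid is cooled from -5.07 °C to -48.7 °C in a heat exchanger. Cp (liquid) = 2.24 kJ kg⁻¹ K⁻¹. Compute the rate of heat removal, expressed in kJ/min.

Q_c = 30000 kJ/min

Q = ṁ·Cp·ΔT = 5.114 × 2.24 × (-48.7 − -5.07) = -499.8 kJ/s
Cooling duty = 29988 kJ/min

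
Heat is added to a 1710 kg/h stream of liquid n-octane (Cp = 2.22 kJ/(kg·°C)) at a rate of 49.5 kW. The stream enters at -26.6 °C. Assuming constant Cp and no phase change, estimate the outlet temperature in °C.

T_out = 20.3 °C

Q = 49.5 kW = 178200 kJ/h
ΔT = Q/(ṁ·Cp) = 178200/(1710×2.22) = 46.942 K
T_out = -26.6 + 46.942 = 20.342 °C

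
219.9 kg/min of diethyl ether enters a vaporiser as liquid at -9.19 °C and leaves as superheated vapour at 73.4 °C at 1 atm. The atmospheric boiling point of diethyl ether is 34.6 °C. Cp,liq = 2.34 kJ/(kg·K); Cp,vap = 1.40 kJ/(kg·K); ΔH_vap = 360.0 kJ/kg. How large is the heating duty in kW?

liquid -9.19→34.6 °C: 102.47 kJ/kg
vaporisation at 34.6 °C: 360 kJ/kg
vapour 34.6→73.4 °C: 54.32 kJ/kg
Δh = 102.47 + 360 + 54.32 = 516.79 kJ/kg
Q = ṁ·Δh = 219.9 kg/min × 516.79 kJ/kg = 113640 kJ/min
|Q| = 1894 kW

Q = 1890 kW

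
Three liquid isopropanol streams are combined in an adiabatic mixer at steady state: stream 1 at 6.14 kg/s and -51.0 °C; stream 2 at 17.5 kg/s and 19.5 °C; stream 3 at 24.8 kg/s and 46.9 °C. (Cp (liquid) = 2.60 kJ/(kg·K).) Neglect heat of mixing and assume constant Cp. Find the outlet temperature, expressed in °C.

T_out = 24.6 °C

Energy balance with Q = 0: Σ ṁᵢCp,ᵢ(T_out − Tᵢ) = 0
T_out = Σ ṁᵢCp,ᵢTᵢ / Σ ṁᵢCp,ᵢ
      = 3097.2 / 125.94 = 24.592 °C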